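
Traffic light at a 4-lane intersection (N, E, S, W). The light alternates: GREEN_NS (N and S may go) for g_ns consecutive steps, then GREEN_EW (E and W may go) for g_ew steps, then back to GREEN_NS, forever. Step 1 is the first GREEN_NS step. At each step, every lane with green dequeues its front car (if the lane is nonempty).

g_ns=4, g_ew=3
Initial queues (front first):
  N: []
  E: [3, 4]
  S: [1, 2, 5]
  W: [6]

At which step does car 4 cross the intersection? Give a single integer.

Step 1 [NS]: N:empty,E:wait,S:car1-GO,W:wait | queues: N=0 E=2 S=2 W=1
Step 2 [NS]: N:empty,E:wait,S:car2-GO,W:wait | queues: N=0 E=2 S=1 W=1
Step 3 [NS]: N:empty,E:wait,S:car5-GO,W:wait | queues: N=0 E=2 S=0 W=1
Step 4 [NS]: N:empty,E:wait,S:empty,W:wait | queues: N=0 E=2 S=0 W=1
Step 5 [EW]: N:wait,E:car3-GO,S:wait,W:car6-GO | queues: N=0 E=1 S=0 W=0
Step 6 [EW]: N:wait,E:car4-GO,S:wait,W:empty | queues: N=0 E=0 S=0 W=0
Car 4 crosses at step 6

6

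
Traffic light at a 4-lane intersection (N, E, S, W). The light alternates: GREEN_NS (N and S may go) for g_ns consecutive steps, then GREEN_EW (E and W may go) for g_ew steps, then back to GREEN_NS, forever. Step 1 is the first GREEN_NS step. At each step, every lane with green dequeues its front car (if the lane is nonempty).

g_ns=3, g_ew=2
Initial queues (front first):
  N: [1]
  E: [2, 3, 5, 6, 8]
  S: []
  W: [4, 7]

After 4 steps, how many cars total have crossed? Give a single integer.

Step 1 [NS]: N:car1-GO,E:wait,S:empty,W:wait | queues: N=0 E=5 S=0 W=2
Step 2 [NS]: N:empty,E:wait,S:empty,W:wait | queues: N=0 E=5 S=0 W=2
Step 3 [NS]: N:empty,E:wait,S:empty,W:wait | queues: N=0 E=5 S=0 W=2
Step 4 [EW]: N:wait,E:car2-GO,S:wait,W:car4-GO | queues: N=0 E=4 S=0 W=1
Cars crossed by step 4: 3

Answer: 3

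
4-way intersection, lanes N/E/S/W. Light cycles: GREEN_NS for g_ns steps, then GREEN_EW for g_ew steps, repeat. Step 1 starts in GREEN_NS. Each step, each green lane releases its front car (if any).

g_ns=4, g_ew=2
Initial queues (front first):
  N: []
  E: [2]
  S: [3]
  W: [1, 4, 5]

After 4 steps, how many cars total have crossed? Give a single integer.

Answer: 1

Derivation:
Step 1 [NS]: N:empty,E:wait,S:car3-GO,W:wait | queues: N=0 E=1 S=0 W=3
Step 2 [NS]: N:empty,E:wait,S:empty,W:wait | queues: N=0 E=1 S=0 W=3
Step 3 [NS]: N:empty,E:wait,S:empty,W:wait | queues: N=0 E=1 S=0 W=3
Step 4 [NS]: N:empty,E:wait,S:empty,W:wait | queues: N=0 E=1 S=0 W=3
Cars crossed by step 4: 1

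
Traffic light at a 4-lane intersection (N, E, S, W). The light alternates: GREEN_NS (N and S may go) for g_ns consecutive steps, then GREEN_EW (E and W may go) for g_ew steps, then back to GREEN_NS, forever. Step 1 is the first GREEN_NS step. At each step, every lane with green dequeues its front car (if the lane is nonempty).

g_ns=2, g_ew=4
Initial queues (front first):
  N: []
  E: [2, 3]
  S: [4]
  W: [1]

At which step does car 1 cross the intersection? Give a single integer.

Step 1 [NS]: N:empty,E:wait,S:car4-GO,W:wait | queues: N=0 E=2 S=0 W=1
Step 2 [NS]: N:empty,E:wait,S:empty,W:wait | queues: N=0 E=2 S=0 W=1
Step 3 [EW]: N:wait,E:car2-GO,S:wait,W:car1-GO | queues: N=0 E=1 S=0 W=0
Step 4 [EW]: N:wait,E:car3-GO,S:wait,W:empty | queues: N=0 E=0 S=0 W=0
Car 1 crosses at step 3

3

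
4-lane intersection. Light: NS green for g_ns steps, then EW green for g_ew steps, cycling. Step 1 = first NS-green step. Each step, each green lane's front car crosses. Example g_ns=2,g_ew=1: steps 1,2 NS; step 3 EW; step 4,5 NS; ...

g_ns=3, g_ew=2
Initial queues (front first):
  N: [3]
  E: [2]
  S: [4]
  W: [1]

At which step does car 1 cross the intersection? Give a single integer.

Step 1 [NS]: N:car3-GO,E:wait,S:car4-GO,W:wait | queues: N=0 E=1 S=0 W=1
Step 2 [NS]: N:empty,E:wait,S:empty,W:wait | queues: N=0 E=1 S=0 W=1
Step 3 [NS]: N:empty,E:wait,S:empty,W:wait | queues: N=0 E=1 S=0 W=1
Step 4 [EW]: N:wait,E:car2-GO,S:wait,W:car1-GO | queues: N=0 E=0 S=0 W=0
Car 1 crosses at step 4

4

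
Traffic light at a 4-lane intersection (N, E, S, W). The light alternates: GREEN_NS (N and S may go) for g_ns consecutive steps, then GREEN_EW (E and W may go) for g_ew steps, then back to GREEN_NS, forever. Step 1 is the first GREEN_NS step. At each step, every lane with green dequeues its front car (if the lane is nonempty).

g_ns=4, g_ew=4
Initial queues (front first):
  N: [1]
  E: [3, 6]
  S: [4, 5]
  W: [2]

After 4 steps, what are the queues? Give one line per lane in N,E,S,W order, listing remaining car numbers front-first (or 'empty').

Step 1 [NS]: N:car1-GO,E:wait,S:car4-GO,W:wait | queues: N=0 E=2 S=1 W=1
Step 2 [NS]: N:empty,E:wait,S:car5-GO,W:wait | queues: N=0 E=2 S=0 W=1
Step 3 [NS]: N:empty,E:wait,S:empty,W:wait | queues: N=0 E=2 S=0 W=1
Step 4 [NS]: N:empty,E:wait,S:empty,W:wait | queues: N=0 E=2 S=0 W=1

N: empty
E: 3 6
S: empty
W: 2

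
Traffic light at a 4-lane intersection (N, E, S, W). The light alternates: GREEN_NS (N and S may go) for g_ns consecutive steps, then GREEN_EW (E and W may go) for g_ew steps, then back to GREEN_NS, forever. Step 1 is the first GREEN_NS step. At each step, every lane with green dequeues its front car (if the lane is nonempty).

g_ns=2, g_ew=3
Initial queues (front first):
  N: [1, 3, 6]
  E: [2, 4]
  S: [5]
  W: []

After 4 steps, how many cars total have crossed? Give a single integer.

Answer: 5

Derivation:
Step 1 [NS]: N:car1-GO,E:wait,S:car5-GO,W:wait | queues: N=2 E=2 S=0 W=0
Step 2 [NS]: N:car3-GO,E:wait,S:empty,W:wait | queues: N=1 E=2 S=0 W=0
Step 3 [EW]: N:wait,E:car2-GO,S:wait,W:empty | queues: N=1 E=1 S=0 W=0
Step 4 [EW]: N:wait,E:car4-GO,S:wait,W:empty | queues: N=1 E=0 S=0 W=0
Cars crossed by step 4: 5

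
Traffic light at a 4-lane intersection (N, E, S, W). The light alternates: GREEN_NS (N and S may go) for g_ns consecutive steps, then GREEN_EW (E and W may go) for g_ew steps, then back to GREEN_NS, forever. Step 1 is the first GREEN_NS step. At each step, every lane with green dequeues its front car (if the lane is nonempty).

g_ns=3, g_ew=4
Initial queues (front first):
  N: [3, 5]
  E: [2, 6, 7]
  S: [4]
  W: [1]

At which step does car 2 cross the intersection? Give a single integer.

Step 1 [NS]: N:car3-GO,E:wait,S:car4-GO,W:wait | queues: N=1 E=3 S=0 W=1
Step 2 [NS]: N:car5-GO,E:wait,S:empty,W:wait | queues: N=0 E=3 S=0 W=1
Step 3 [NS]: N:empty,E:wait,S:empty,W:wait | queues: N=0 E=3 S=0 W=1
Step 4 [EW]: N:wait,E:car2-GO,S:wait,W:car1-GO | queues: N=0 E=2 S=0 W=0
Step 5 [EW]: N:wait,E:car6-GO,S:wait,W:empty | queues: N=0 E=1 S=0 W=0
Step 6 [EW]: N:wait,E:car7-GO,S:wait,W:empty | queues: N=0 E=0 S=0 W=0
Car 2 crosses at step 4

4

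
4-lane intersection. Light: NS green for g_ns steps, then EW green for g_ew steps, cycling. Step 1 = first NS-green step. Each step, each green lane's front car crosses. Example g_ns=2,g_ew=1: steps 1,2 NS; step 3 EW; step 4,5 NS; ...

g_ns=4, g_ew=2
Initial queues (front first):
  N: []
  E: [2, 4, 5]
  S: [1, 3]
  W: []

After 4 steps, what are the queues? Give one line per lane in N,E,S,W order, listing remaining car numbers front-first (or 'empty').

Step 1 [NS]: N:empty,E:wait,S:car1-GO,W:wait | queues: N=0 E=3 S=1 W=0
Step 2 [NS]: N:empty,E:wait,S:car3-GO,W:wait | queues: N=0 E=3 S=0 W=0
Step 3 [NS]: N:empty,E:wait,S:empty,W:wait | queues: N=0 E=3 S=0 W=0
Step 4 [NS]: N:empty,E:wait,S:empty,W:wait | queues: N=0 E=3 S=0 W=0

N: empty
E: 2 4 5
S: empty
W: empty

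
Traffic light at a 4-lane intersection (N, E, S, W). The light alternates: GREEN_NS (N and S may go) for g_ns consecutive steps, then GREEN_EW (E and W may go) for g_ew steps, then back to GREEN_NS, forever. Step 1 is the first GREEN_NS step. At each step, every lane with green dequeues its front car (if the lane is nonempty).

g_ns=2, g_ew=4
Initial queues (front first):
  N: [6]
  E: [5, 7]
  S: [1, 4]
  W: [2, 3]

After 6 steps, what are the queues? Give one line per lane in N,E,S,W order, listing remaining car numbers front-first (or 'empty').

Step 1 [NS]: N:car6-GO,E:wait,S:car1-GO,W:wait | queues: N=0 E=2 S=1 W=2
Step 2 [NS]: N:empty,E:wait,S:car4-GO,W:wait | queues: N=0 E=2 S=0 W=2
Step 3 [EW]: N:wait,E:car5-GO,S:wait,W:car2-GO | queues: N=0 E=1 S=0 W=1
Step 4 [EW]: N:wait,E:car7-GO,S:wait,W:car3-GO | queues: N=0 E=0 S=0 W=0

N: empty
E: empty
S: empty
W: empty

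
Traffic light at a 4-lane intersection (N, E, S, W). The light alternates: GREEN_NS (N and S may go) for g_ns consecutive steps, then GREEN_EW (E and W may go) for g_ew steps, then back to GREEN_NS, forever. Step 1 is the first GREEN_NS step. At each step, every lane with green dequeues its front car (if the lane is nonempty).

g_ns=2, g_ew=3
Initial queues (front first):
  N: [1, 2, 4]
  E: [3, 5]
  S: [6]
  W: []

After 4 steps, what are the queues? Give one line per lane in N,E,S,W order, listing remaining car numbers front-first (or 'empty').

Step 1 [NS]: N:car1-GO,E:wait,S:car6-GO,W:wait | queues: N=2 E=2 S=0 W=0
Step 2 [NS]: N:car2-GO,E:wait,S:empty,W:wait | queues: N=1 E=2 S=0 W=0
Step 3 [EW]: N:wait,E:car3-GO,S:wait,W:empty | queues: N=1 E=1 S=0 W=0
Step 4 [EW]: N:wait,E:car5-GO,S:wait,W:empty | queues: N=1 E=0 S=0 W=0

N: 4
E: empty
S: empty
W: empty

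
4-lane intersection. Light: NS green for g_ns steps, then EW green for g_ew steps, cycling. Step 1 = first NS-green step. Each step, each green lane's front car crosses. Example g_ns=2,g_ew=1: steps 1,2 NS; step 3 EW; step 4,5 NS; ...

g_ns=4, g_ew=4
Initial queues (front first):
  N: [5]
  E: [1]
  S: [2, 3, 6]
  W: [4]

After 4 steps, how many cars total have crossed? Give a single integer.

Answer: 4

Derivation:
Step 1 [NS]: N:car5-GO,E:wait,S:car2-GO,W:wait | queues: N=0 E=1 S=2 W=1
Step 2 [NS]: N:empty,E:wait,S:car3-GO,W:wait | queues: N=0 E=1 S=1 W=1
Step 3 [NS]: N:empty,E:wait,S:car6-GO,W:wait | queues: N=0 E=1 S=0 W=1
Step 4 [NS]: N:empty,E:wait,S:empty,W:wait | queues: N=0 E=1 S=0 W=1
Cars crossed by step 4: 4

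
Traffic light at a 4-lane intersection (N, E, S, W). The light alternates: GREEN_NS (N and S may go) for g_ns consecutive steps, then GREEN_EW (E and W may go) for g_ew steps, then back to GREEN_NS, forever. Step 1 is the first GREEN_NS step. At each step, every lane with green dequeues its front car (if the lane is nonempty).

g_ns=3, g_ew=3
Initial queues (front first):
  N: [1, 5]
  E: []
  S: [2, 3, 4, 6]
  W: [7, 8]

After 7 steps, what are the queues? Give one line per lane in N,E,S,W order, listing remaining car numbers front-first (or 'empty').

Step 1 [NS]: N:car1-GO,E:wait,S:car2-GO,W:wait | queues: N=1 E=0 S=3 W=2
Step 2 [NS]: N:car5-GO,E:wait,S:car3-GO,W:wait | queues: N=0 E=0 S=2 W=2
Step 3 [NS]: N:empty,E:wait,S:car4-GO,W:wait | queues: N=0 E=0 S=1 W=2
Step 4 [EW]: N:wait,E:empty,S:wait,W:car7-GO | queues: N=0 E=0 S=1 W=1
Step 5 [EW]: N:wait,E:empty,S:wait,W:car8-GO | queues: N=0 E=0 S=1 W=0
Step 6 [EW]: N:wait,E:empty,S:wait,W:empty | queues: N=0 E=0 S=1 W=0
Step 7 [NS]: N:empty,E:wait,S:car6-GO,W:wait | queues: N=0 E=0 S=0 W=0

N: empty
E: empty
S: empty
W: empty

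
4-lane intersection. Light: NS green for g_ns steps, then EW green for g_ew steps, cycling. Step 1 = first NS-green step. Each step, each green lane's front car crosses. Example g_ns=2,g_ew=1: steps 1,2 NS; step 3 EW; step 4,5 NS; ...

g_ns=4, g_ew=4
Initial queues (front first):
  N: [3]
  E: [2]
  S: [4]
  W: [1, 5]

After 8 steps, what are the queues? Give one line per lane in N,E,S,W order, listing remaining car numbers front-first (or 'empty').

Step 1 [NS]: N:car3-GO,E:wait,S:car4-GO,W:wait | queues: N=0 E=1 S=0 W=2
Step 2 [NS]: N:empty,E:wait,S:empty,W:wait | queues: N=0 E=1 S=0 W=2
Step 3 [NS]: N:empty,E:wait,S:empty,W:wait | queues: N=0 E=1 S=0 W=2
Step 4 [NS]: N:empty,E:wait,S:empty,W:wait | queues: N=0 E=1 S=0 W=2
Step 5 [EW]: N:wait,E:car2-GO,S:wait,W:car1-GO | queues: N=0 E=0 S=0 W=1
Step 6 [EW]: N:wait,E:empty,S:wait,W:car5-GO | queues: N=0 E=0 S=0 W=0

N: empty
E: empty
S: empty
W: empty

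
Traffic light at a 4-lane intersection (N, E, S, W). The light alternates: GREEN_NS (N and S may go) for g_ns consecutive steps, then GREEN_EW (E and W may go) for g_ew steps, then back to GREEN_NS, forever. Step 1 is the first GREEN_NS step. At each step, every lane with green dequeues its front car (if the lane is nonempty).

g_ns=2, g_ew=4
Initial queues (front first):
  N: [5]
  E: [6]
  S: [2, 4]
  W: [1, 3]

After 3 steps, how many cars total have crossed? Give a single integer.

Step 1 [NS]: N:car5-GO,E:wait,S:car2-GO,W:wait | queues: N=0 E=1 S=1 W=2
Step 2 [NS]: N:empty,E:wait,S:car4-GO,W:wait | queues: N=0 E=1 S=0 W=2
Step 3 [EW]: N:wait,E:car6-GO,S:wait,W:car1-GO | queues: N=0 E=0 S=0 W=1
Cars crossed by step 3: 5

Answer: 5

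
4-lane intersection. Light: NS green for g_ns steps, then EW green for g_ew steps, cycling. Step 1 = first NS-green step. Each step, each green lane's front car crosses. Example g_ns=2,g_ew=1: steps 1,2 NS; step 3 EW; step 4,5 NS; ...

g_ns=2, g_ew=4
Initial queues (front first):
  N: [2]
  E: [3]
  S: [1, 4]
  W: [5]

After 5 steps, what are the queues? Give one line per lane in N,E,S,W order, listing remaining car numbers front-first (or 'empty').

Step 1 [NS]: N:car2-GO,E:wait,S:car1-GO,W:wait | queues: N=0 E=1 S=1 W=1
Step 2 [NS]: N:empty,E:wait,S:car4-GO,W:wait | queues: N=0 E=1 S=0 W=1
Step 3 [EW]: N:wait,E:car3-GO,S:wait,W:car5-GO | queues: N=0 E=0 S=0 W=0

N: empty
E: empty
S: empty
W: empty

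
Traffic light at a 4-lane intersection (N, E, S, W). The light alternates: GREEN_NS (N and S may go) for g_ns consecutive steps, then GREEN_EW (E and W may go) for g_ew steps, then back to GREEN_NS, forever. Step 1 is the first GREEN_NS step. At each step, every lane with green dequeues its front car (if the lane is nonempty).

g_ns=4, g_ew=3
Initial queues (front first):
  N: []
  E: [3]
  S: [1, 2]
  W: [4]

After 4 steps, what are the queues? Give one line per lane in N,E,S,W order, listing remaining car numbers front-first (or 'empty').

Step 1 [NS]: N:empty,E:wait,S:car1-GO,W:wait | queues: N=0 E=1 S=1 W=1
Step 2 [NS]: N:empty,E:wait,S:car2-GO,W:wait | queues: N=0 E=1 S=0 W=1
Step 3 [NS]: N:empty,E:wait,S:empty,W:wait | queues: N=0 E=1 S=0 W=1
Step 4 [NS]: N:empty,E:wait,S:empty,W:wait | queues: N=0 E=1 S=0 W=1

N: empty
E: 3
S: empty
W: 4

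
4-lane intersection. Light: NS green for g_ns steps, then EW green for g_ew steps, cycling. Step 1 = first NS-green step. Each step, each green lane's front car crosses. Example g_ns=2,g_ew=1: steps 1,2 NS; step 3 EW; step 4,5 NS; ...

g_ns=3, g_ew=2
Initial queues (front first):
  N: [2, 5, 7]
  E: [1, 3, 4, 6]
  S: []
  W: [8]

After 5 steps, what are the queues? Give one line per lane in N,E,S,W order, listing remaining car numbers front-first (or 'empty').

Step 1 [NS]: N:car2-GO,E:wait,S:empty,W:wait | queues: N=2 E=4 S=0 W=1
Step 2 [NS]: N:car5-GO,E:wait,S:empty,W:wait | queues: N=1 E=4 S=0 W=1
Step 3 [NS]: N:car7-GO,E:wait,S:empty,W:wait | queues: N=0 E=4 S=0 W=1
Step 4 [EW]: N:wait,E:car1-GO,S:wait,W:car8-GO | queues: N=0 E=3 S=0 W=0
Step 5 [EW]: N:wait,E:car3-GO,S:wait,W:empty | queues: N=0 E=2 S=0 W=0

N: empty
E: 4 6
S: empty
W: empty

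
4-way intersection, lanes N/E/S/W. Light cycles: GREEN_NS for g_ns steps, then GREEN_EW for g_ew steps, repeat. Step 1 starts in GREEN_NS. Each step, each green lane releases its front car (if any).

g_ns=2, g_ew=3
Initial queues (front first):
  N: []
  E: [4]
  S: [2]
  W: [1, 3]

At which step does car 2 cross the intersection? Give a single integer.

Step 1 [NS]: N:empty,E:wait,S:car2-GO,W:wait | queues: N=0 E=1 S=0 W=2
Step 2 [NS]: N:empty,E:wait,S:empty,W:wait | queues: N=0 E=1 S=0 W=2
Step 3 [EW]: N:wait,E:car4-GO,S:wait,W:car1-GO | queues: N=0 E=0 S=0 W=1
Step 4 [EW]: N:wait,E:empty,S:wait,W:car3-GO | queues: N=0 E=0 S=0 W=0
Car 2 crosses at step 1

1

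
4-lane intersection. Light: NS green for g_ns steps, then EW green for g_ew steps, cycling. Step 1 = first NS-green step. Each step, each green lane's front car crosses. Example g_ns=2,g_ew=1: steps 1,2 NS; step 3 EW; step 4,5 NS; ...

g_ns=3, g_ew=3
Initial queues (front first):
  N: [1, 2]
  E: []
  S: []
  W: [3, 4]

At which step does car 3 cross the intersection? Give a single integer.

Step 1 [NS]: N:car1-GO,E:wait,S:empty,W:wait | queues: N=1 E=0 S=0 W=2
Step 2 [NS]: N:car2-GO,E:wait,S:empty,W:wait | queues: N=0 E=0 S=0 W=2
Step 3 [NS]: N:empty,E:wait,S:empty,W:wait | queues: N=0 E=0 S=0 W=2
Step 4 [EW]: N:wait,E:empty,S:wait,W:car3-GO | queues: N=0 E=0 S=0 W=1
Step 5 [EW]: N:wait,E:empty,S:wait,W:car4-GO | queues: N=0 E=0 S=0 W=0
Car 3 crosses at step 4

4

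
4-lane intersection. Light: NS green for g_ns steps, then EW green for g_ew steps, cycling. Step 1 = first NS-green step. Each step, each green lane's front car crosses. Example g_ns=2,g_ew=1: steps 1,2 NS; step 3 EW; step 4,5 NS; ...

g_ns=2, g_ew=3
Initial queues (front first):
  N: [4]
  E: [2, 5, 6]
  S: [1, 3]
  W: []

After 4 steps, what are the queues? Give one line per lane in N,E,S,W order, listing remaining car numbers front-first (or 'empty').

Step 1 [NS]: N:car4-GO,E:wait,S:car1-GO,W:wait | queues: N=0 E=3 S=1 W=0
Step 2 [NS]: N:empty,E:wait,S:car3-GO,W:wait | queues: N=0 E=3 S=0 W=0
Step 3 [EW]: N:wait,E:car2-GO,S:wait,W:empty | queues: N=0 E=2 S=0 W=0
Step 4 [EW]: N:wait,E:car5-GO,S:wait,W:empty | queues: N=0 E=1 S=0 W=0

N: empty
E: 6
S: empty
W: empty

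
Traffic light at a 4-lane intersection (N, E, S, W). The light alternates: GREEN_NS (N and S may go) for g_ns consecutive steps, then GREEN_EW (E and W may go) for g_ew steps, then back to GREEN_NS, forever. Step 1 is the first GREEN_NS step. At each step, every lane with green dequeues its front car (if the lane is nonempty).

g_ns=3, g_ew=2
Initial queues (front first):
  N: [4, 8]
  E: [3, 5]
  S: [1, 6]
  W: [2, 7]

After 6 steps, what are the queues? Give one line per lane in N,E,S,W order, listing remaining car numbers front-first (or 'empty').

Step 1 [NS]: N:car4-GO,E:wait,S:car1-GO,W:wait | queues: N=1 E=2 S=1 W=2
Step 2 [NS]: N:car8-GO,E:wait,S:car6-GO,W:wait | queues: N=0 E=2 S=0 W=2
Step 3 [NS]: N:empty,E:wait,S:empty,W:wait | queues: N=0 E=2 S=0 W=2
Step 4 [EW]: N:wait,E:car3-GO,S:wait,W:car2-GO | queues: N=0 E=1 S=0 W=1
Step 5 [EW]: N:wait,E:car5-GO,S:wait,W:car7-GO | queues: N=0 E=0 S=0 W=0

N: empty
E: empty
S: empty
W: empty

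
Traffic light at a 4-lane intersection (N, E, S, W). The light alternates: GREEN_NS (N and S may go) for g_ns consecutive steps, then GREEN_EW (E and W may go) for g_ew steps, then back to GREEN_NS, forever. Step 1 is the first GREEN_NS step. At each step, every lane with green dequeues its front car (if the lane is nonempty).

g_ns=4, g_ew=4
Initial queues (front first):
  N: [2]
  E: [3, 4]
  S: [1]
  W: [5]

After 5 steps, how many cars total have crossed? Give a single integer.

Step 1 [NS]: N:car2-GO,E:wait,S:car1-GO,W:wait | queues: N=0 E=2 S=0 W=1
Step 2 [NS]: N:empty,E:wait,S:empty,W:wait | queues: N=0 E=2 S=0 W=1
Step 3 [NS]: N:empty,E:wait,S:empty,W:wait | queues: N=0 E=2 S=0 W=1
Step 4 [NS]: N:empty,E:wait,S:empty,W:wait | queues: N=0 E=2 S=0 W=1
Step 5 [EW]: N:wait,E:car3-GO,S:wait,W:car5-GO | queues: N=0 E=1 S=0 W=0
Cars crossed by step 5: 4

Answer: 4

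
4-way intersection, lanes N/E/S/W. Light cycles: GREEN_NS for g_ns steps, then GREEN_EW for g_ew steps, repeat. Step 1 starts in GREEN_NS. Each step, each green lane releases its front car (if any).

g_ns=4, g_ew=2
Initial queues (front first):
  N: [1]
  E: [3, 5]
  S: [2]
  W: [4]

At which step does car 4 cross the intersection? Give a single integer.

Step 1 [NS]: N:car1-GO,E:wait,S:car2-GO,W:wait | queues: N=0 E=2 S=0 W=1
Step 2 [NS]: N:empty,E:wait,S:empty,W:wait | queues: N=0 E=2 S=0 W=1
Step 3 [NS]: N:empty,E:wait,S:empty,W:wait | queues: N=0 E=2 S=0 W=1
Step 4 [NS]: N:empty,E:wait,S:empty,W:wait | queues: N=0 E=2 S=0 W=1
Step 5 [EW]: N:wait,E:car3-GO,S:wait,W:car4-GO | queues: N=0 E=1 S=0 W=0
Step 6 [EW]: N:wait,E:car5-GO,S:wait,W:empty | queues: N=0 E=0 S=0 W=0
Car 4 crosses at step 5

5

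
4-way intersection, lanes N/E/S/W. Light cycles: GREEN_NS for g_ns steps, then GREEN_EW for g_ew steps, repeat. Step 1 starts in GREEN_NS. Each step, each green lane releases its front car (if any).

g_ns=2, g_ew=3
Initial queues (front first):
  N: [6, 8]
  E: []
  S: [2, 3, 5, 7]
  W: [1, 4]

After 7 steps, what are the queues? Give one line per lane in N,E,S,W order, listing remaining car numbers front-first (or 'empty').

Step 1 [NS]: N:car6-GO,E:wait,S:car2-GO,W:wait | queues: N=1 E=0 S=3 W=2
Step 2 [NS]: N:car8-GO,E:wait,S:car3-GO,W:wait | queues: N=0 E=0 S=2 W=2
Step 3 [EW]: N:wait,E:empty,S:wait,W:car1-GO | queues: N=0 E=0 S=2 W=1
Step 4 [EW]: N:wait,E:empty,S:wait,W:car4-GO | queues: N=0 E=0 S=2 W=0
Step 5 [EW]: N:wait,E:empty,S:wait,W:empty | queues: N=0 E=0 S=2 W=0
Step 6 [NS]: N:empty,E:wait,S:car5-GO,W:wait | queues: N=0 E=0 S=1 W=0
Step 7 [NS]: N:empty,E:wait,S:car7-GO,W:wait | queues: N=0 E=0 S=0 W=0

N: empty
E: empty
S: empty
W: empty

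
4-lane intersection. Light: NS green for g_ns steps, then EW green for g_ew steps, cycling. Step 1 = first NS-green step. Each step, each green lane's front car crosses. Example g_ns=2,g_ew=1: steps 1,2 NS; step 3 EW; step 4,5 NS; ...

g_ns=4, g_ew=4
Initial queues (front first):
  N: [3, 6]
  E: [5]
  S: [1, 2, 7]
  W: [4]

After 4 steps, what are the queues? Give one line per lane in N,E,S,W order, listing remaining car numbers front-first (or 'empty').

Step 1 [NS]: N:car3-GO,E:wait,S:car1-GO,W:wait | queues: N=1 E=1 S=2 W=1
Step 2 [NS]: N:car6-GO,E:wait,S:car2-GO,W:wait | queues: N=0 E=1 S=1 W=1
Step 3 [NS]: N:empty,E:wait,S:car7-GO,W:wait | queues: N=0 E=1 S=0 W=1
Step 4 [NS]: N:empty,E:wait,S:empty,W:wait | queues: N=0 E=1 S=0 W=1

N: empty
E: 5
S: empty
W: 4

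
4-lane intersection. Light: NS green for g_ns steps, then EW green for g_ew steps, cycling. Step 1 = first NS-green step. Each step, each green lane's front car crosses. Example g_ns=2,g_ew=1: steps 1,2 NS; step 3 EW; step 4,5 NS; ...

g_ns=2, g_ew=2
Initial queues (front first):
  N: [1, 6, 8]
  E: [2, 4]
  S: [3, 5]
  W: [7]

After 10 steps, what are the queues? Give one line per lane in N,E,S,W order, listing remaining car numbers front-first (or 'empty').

Step 1 [NS]: N:car1-GO,E:wait,S:car3-GO,W:wait | queues: N=2 E=2 S=1 W=1
Step 2 [NS]: N:car6-GO,E:wait,S:car5-GO,W:wait | queues: N=1 E=2 S=0 W=1
Step 3 [EW]: N:wait,E:car2-GO,S:wait,W:car7-GO | queues: N=1 E=1 S=0 W=0
Step 4 [EW]: N:wait,E:car4-GO,S:wait,W:empty | queues: N=1 E=0 S=0 W=0
Step 5 [NS]: N:car8-GO,E:wait,S:empty,W:wait | queues: N=0 E=0 S=0 W=0

N: empty
E: empty
S: empty
W: empty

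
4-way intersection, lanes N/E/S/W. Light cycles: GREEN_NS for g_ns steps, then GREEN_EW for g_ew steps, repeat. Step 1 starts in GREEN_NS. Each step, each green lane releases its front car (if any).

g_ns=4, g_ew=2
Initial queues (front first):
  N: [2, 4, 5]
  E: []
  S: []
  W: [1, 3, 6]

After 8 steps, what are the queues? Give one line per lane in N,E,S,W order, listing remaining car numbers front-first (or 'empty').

Step 1 [NS]: N:car2-GO,E:wait,S:empty,W:wait | queues: N=2 E=0 S=0 W=3
Step 2 [NS]: N:car4-GO,E:wait,S:empty,W:wait | queues: N=1 E=0 S=0 W=3
Step 3 [NS]: N:car5-GO,E:wait,S:empty,W:wait | queues: N=0 E=0 S=0 W=3
Step 4 [NS]: N:empty,E:wait,S:empty,W:wait | queues: N=0 E=0 S=0 W=3
Step 5 [EW]: N:wait,E:empty,S:wait,W:car1-GO | queues: N=0 E=0 S=0 W=2
Step 6 [EW]: N:wait,E:empty,S:wait,W:car3-GO | queues: N=0 E=0 S=0 W=1
Step 7 [NS]: N:empty,E:wait,S:empty,W:wait | queues: N=0 E=0 S=0 W=1
Step 8 [NS]: N:empty,E:wait,S:empty,W:wait | queues: N=0 E=0 S=0 W=1

N: empty
E: empty
S: empty
W: 6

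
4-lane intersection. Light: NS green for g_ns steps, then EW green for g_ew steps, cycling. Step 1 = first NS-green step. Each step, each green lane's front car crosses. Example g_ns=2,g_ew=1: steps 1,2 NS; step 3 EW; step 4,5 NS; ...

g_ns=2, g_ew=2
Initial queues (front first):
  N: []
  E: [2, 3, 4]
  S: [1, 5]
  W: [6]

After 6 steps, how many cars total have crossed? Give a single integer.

Step 1 [NS]: N:empty,E:wait,S:car1-GO,W:wait | queues: N=0 E=3 S=1 W=1
Step 2 [NS]: N:empty,E:wait,S:car5-GO,W:wait | queues: N=0 E=3 S=0 W=1
Step 3 [EW]: N:wait,E:car2-GO,S:wait,W:car6-GO | queues: N=0 E=2 S=0 W=0
Step 4 [EW]: N:wait,E:car3-GO,S:wait,W:empty | queues: N=0 E=1 S=0 W=0
Step 5 [NS]: N:empty,E:wait,S:empty,W:wait | queues: N=0 E=1 S=0 W=0
Step 6 [NS]: N:empty,E:wait,S:empty,W:wait | queues: N=0 E=1 S=0 W=0
Cars crossed by step 6: 5

Answer: 5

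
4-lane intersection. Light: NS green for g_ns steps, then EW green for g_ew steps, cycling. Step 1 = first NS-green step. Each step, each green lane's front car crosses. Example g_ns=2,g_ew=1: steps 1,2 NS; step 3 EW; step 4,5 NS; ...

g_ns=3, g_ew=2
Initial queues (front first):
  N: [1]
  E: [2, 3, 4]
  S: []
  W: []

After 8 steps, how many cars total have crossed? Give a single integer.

Answer: 3

Derivation:
Step 1 [NS]: N:car1-GO,E:wait,S:empty,W:wait | queues: N=0 E=3 S=0 W=0
Step 2 [NS]: N:empty,E:wait,S:empty,W:wait | queues: N=0 E=3 S=0 W=0
Step 3 [NS]: N:empty,E:wait,S:empty,W:wait | queues: N=0 E=3 S=0 W=0
Step 4 [EW]: N:wait,E:car2-GO,S:wait,W:empty | queues: N=0 E=2 S=0 W=0
Step 5 [EW]: N:wait,E:car3-GO,S:wait,W:empty | queues: N=0 E=1 S=0 W=0
Step 6 [NS]: N:empty,E:wait,S:empty,W:wait | queues: N=0 E=1 S=0 W=0
Step 7 [NS]: N:empty,E:wait,S:empty,W:wait | queues: N=0 E=1 S=0 W=0
Step 8 [NS]: N:empty,E:wait,S:empty,W:wait | queues: N=0 E=1 S=0 W=0
Cars crossed by step 8: 3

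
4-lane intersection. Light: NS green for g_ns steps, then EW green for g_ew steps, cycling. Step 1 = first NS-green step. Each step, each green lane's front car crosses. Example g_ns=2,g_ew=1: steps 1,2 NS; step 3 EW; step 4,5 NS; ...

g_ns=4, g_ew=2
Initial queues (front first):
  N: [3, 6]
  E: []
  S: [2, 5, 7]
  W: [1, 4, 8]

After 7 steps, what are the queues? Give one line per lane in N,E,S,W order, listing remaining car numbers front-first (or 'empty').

Step 1 [NS]: N:car3-GO,E:wait,S:car2-GO,W:wait | queues: N=1 E=0 S=2 W=3
Step 2 [NS]: N:car6-GO,E:wait,S:car5-GO,W:wait | queues: N=0 E=0 S=1 W=3
Step 3 [NS]: N:empty,E:wait,S:car7-GO,W:wait | queues: N=0 E=0 S=0 W=3
Step 4 [NS]: N:empty,E:wait,S:empty,W:wait | queues: N=0 E=0 S=0 W=3
Step 5 [EW]: N:wait,E:empty,S:wait,W:car1-GO | queues: N=0 E=0 S=0 W=2
Step 6 [EW]: N:wait,E:empty,S:wait,W:car4-GO | queues: N=0 E=0 S=0 W=1
Step 7 [NS]: N:empty,E:wait,S:empty,W:wait | queues: N=0 E=0 S=0 W=1

N: empty
E: empty
S: empty
W: 8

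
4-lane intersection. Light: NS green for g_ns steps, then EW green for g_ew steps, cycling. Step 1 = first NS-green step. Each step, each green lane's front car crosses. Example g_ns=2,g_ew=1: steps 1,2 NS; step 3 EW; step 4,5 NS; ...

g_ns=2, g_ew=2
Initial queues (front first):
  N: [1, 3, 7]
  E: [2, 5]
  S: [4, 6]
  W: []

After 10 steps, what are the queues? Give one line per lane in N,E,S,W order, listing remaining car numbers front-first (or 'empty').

Step 1 [NS]: N:car1-GO,E:wait,S:car4-GO,W:wait | queues: N=2 E=2 S=1 W=0
Step 2 [NS]: N:car3-GO,E:wait,S:car6-GO,W:wait | queues: N=1 E=2 S=0 W=0
Step 3 [EW]: N:wait,E:car2-GO,S:wait,W:empty | queues: N=1 E=1 S=0 W=0
Step 4 [EW]: N:wait,E:car5-GO,S:wait,W:empty | queues: N=1 E=0 S=0 W=0
Step 5 [NS]: N:car7-GO,E:wait,S:empty,W:wait | queues: N=0 E=0 S=0 W=0

N: empty
E: empty
S: empty
W: empty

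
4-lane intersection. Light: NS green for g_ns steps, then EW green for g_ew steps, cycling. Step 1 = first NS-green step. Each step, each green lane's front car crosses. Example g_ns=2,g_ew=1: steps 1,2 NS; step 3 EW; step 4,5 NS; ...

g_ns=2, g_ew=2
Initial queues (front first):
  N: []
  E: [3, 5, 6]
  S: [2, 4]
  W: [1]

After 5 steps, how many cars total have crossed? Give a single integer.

Answer: 5

Derivation:
Step 1 [NS]: N:empty,E:wait,S:car2-GO,W:wait | queues: N=0 E=3 S=1 W=1
Step 2 [NS]: N:empty,E:wait,S:car4-GO,W:wait | queues: N=0 E=3 S=0 W=1
Step 3 [EW]: N:wait,E:car3-GO,S:wait,W:car1-GO | queues: N=0 E=2 S=0 W=0
Step 4 [EW]: N:wait,E:car5-GO,S:wait,W:empty | queues: N=0 E=1 S=0 W=0
Step 5 [NS]: N:empty,E:wait,S:empty,W:wait | queues: N=0 E=1 S=0 W=0
Cars crossed by step 5: 5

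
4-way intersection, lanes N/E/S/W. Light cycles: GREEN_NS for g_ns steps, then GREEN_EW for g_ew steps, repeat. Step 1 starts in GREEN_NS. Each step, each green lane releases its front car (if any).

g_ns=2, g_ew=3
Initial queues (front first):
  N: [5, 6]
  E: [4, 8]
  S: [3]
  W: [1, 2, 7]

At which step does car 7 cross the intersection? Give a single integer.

Step 1 [NS]: N:car5-GO,E:wait,S:car3-GO,W:wait | queues: N=1 E=2 S=0 W=3
Step 2 [NS]: N:car6-GO,E:wait,S:empty,W:wait | queues: N=0 E=2 S=0 W=3
Step 3 [EW]: N:wait,E:car4-GO,S:wait,W:car1-GO | queues: N=0 E=1 S=0 W=2
Step 4 [EW]: N:wait,E:car8-GO,S:wait,W:car2-GO | queues: N=0 E=0 S=0 W=1
Step 5 [EW]: N:wait,E:empty,S:wait,W:car7-GO | queues: N=0 E=0 S=0 W=0
Car 7 crosses at step 5

5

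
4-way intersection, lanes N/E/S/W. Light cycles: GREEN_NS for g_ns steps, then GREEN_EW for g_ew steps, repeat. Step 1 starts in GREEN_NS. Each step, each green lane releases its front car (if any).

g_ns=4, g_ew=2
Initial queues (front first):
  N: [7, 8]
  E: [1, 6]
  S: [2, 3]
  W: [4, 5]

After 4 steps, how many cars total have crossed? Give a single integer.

Step 1 [NS]: N:car7-GO,E:wait,S:car2-GO,W:wait | queues: N=1 E=2 S=1 W=2
Step 2 [NS]: N:car8-GO,E:wait,S:car3-GO,W:wait | queues: N=0 E=2 S=0 W=2
Step 3 [NS]: N:empty,E:wait,S:empty,W:wait | queues: N=0 E=2 S=0 W=2
Step 4 [NS]: N:empty,E:wait,S:empty,W:wait | queues: N=0 E=2 S=0 W=2
Cars crossed by step 4: 4

Answer: 4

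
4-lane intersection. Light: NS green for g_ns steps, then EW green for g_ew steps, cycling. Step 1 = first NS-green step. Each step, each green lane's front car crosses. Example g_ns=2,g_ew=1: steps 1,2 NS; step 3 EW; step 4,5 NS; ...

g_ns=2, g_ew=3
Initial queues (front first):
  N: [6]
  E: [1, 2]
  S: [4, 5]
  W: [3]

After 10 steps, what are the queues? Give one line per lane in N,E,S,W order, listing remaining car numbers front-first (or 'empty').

Step 1 [NS]: N:car6-GO,E:wait,S:car4-GO,W:wait | queues: N=0 E=2 S=1 W=1
Step 2 [NS]: N:empty,E:wait,S:car5-GO,W:wait | queues: N=0 E=2 S=0 W=1
Step 3 [EW]: N:wait,E:car1-GO,S:wait,W:car3-GO | queues: N=0 E=1 S=0 W=0
Step 4 [EW]: N:wait,E:car2-GO,S:wait,W:empty | queues: N=0 E=0 S=0 W=0

N: empty
E: empty
S: empty
W: empty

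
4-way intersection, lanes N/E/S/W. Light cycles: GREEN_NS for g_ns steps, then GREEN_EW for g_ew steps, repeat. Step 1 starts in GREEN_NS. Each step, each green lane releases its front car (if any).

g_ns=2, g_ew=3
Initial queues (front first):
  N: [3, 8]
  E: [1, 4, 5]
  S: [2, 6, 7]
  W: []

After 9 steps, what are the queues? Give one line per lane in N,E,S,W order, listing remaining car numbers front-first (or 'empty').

Step 1 [NS]: N:car3-GO,E:wait,S:car2-GO,W:wait | queues: N=1 E=3 S=2 W=0
Step 2 [NS]: N:car8-GO,E:wait,S:car6-GO,W:wait | queues: N=0 E=3 S=1 W=0
Step 3 [EW]: N:wait,E:car1-GO,S:wait,W:empty | queues: N=0 E=2 S=1 W=0
Step 4 [EW]: N:wait,E:car4-GO,S:wait,W:empty | queues: N=0 E=1 S=1 W=0
Step 5 [EW]: N:wait,E:car5-GO,S:wait,W:empty | queues: N=0 E=0 S=1 W=0
Step 6 [NS]: N:empty,E:wait,S:car7-GO,W:wait | queues: N=0 E=0 S=0 W=0

N: empty
E: empty
S: empty
W: empty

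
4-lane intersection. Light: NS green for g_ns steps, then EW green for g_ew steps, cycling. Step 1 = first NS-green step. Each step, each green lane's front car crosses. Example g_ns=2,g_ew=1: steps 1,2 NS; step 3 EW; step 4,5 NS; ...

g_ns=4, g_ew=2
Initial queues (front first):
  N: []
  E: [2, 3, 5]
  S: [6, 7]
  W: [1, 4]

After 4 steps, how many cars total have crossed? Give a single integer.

Step 1 [NS]: N:empty,E:wait,S:car6-GO,W:wait | queues: N=0 E=3 S=1 W=2
Step 2 [NS]: N:empty,E:wait,S:car7-GO,W:wait | queues: N=0 E=3 S=0 W=2
Step 3 [NS]: N:empty,E:wait,S:empty,W:wait | queues: N=0 E=3 S=0 W=2
Step 4 [NS]: N:empty,E:wait,S:empty,W:wait | queues: N=0 E=3 S=0 W=2
Cars crossed by step 4: 2

Answer: 2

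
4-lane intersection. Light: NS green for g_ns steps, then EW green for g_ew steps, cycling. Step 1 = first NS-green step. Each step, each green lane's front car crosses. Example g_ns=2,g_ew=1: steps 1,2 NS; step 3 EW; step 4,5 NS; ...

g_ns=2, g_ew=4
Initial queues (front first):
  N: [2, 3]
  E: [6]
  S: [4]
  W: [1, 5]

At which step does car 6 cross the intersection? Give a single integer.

Step 1 [NS]: N:car2-GO,E:wait,S:car4-GO,W:wait | queues: N=1 E=1 S=0 W=2
Step 2 [NS]: N:car3-GO,E:wait,S:empty,W:wait | queues: N=0 E=1 S=0 W=2
Step 3 [EW]: N:wait,E:car6-GO,S:wait,W:car1-GO | queues: N=0 E=0 S=0 W=1
Step 4 [EW]: N:wait,E:empty,S:wait,W:car5-GO | queues: N=0 E=0 S=0 W=0
Car 6 crosses at step 3

3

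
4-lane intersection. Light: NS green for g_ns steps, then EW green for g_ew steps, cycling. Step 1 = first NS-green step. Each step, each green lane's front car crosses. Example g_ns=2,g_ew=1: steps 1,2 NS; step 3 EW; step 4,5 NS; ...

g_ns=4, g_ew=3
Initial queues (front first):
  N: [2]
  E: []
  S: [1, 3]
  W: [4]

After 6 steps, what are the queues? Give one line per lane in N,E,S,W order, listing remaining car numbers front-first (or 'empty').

Step 1 [NS]: N:car2-GO,E:wait,S:car1-GO,W:wait | queues: N=0 E=0 S=1 W=1
Step 2 [NS]: N:empty,E:wait,S:car3-GO,W:wait | queues: N=0 E=0 S=0 W=1
Step 3 [NS]: N:empty,E:wait,S:empty,W:wait | queues: N=0 E=0 S=0 W=1
Step 4 [NS]: N:empty,E:wait,S:empty,W:wait | queues: N=0 E=0 S=0 W=1
Step 5 [EW]: N:wait,E:empty,S:wait,W:car4-GO | queues: N=0 E=0 S=0 W=0

N: empty
E: empty
S: empty
W: empty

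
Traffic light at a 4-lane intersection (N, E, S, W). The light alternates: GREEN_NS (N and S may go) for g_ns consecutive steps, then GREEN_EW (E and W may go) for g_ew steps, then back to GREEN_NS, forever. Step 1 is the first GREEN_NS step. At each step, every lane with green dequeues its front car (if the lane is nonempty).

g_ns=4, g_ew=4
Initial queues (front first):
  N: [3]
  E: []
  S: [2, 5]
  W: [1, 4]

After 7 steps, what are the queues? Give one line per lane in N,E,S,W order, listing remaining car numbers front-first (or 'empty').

Step 1 [NS]: N:car3-GO,E:wait,S:car2-GO,W:wait | queues: N=0 E=0 S=1 W=2
Step 2 [NS]: N:empty,E:wait,S:car5-GO,W:wait | queues: N=0 E=0 S=0 W=2
Step 3 [NS]: N:empty,E:wait,S:empty,W:wait | queues: N=0 E=0 S=0 W=2
Step 4 [NS]: N:empty,E:wait,S:empty,W:wait | queues: N=0 E=0 S=0 W=2
Step 5 [EW]: N:wait,E:empty,S:wait,W:car1-GO | queues: N=0 E=0 S=0 W=1
Step 6 [EW]: N:wait,E:empty,S:wait,W:car4-GO | queues: N=0 E=0 S=0 W=0

N: empty
E: empty
S: empty
W: empty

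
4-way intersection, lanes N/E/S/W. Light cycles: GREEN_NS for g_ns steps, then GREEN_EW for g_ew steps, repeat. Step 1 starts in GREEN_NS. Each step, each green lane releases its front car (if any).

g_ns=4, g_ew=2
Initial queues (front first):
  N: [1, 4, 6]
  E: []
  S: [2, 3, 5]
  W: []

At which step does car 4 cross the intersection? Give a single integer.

Step 1 [NS]: N:car1-GO,E:wait,S:car2-GO,W:wait | queues: N=2 E=0 S=2 W=0
Step 2 [NS]: N:car4-GO,E:wait,S:car3-GO,W:wait | queues: N=1 E=0 S=1 W=0
Step 3 [NS]: N:car6-GO,E:wait,S:car5-GO,W:wait | queues: N=0 E=0 S=0 W=0
Car 4 crosses at step 2

2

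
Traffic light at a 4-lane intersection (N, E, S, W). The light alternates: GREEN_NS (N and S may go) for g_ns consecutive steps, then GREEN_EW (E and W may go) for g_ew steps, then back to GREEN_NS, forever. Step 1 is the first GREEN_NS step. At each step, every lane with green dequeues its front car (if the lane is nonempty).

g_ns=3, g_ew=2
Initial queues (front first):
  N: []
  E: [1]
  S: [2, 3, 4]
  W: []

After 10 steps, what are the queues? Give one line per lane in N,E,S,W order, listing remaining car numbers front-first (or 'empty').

Step 1 [NS]: N:empty,E:wait,S:car2-GO,W:wait | queues: N=0 E=1 S=2 W=0
Step 2 [NS]: N:empty,E:wait,S:car3-GO,W:wait | queues: N=0 E=1 S=1 W=0
Step 3 [NS]: N:empty,E:wait,S:car4-GO,W:wait | queues: N=0 E=1 S=0 W=0
Step 4 [EW]: N:wait,E:car1-GO,S:wait,W:empty | queues: N=0 E=0 S=0 W=0

N: empty
E: empty
S: empty
W: empty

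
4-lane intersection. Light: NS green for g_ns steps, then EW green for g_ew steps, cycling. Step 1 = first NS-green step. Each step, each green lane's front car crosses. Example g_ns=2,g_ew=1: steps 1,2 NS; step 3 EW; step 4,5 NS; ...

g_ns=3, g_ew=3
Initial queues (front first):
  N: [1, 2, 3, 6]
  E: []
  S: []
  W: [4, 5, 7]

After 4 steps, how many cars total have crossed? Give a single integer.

Answer: 4

Derivation:
Step 1 [NS]: N:car1-GO,E:wait,S:empty,W:wait | queues: N=3 E=0 S=0 W=3
Step 2 [NS]: N:car2-GO,E:wait,S:empty,W:wait | queues: N=2 E=0 S=0 W=3
Step 3 [NS]: N:car3-GO,E:wait,S:empty,W:wait | queues: N=1 E=0 S=0 W=3
Step 4 [EW]: N:wait,E:empty,S:wait,W:car4-GO | queues: N=1 E=0 S=0 W=2
Cars crossed by step 4: 4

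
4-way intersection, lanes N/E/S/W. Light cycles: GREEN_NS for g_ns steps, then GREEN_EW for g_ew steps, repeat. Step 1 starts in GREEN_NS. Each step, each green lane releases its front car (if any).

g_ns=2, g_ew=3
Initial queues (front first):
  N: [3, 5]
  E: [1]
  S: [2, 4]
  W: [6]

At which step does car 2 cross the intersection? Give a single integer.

Step 1 [NS]: N:car3-GO,E:wait,S:car2-GO,W:wait | queues: N=1 E=1 S=1 W=1
Step 2 [NS]: N:car5-GO,E:wait,S:car4-GO,W:wait | queues: N=0 E=1 S=0 W=1
Step 3 [EW]: N:wait,E:car1-GO,S:wait,W:car6-GO | queues: N=0 E=0 S=0 W=0
Car 2 crosses at step 1

1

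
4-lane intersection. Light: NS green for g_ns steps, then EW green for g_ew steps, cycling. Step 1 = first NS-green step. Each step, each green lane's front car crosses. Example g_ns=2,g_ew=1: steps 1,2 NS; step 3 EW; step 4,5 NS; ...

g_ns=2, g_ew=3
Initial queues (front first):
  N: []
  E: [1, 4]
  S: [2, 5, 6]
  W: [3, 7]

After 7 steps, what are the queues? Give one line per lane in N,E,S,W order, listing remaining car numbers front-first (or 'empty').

Step 1 [NS]: N:empty,E:wait,S:car2-GO,W:wait | queues: N=0 E=2 S=2 W=2
Step 2 [NS]: N:empty,E:wait,S:car5-GO,W:wait | queues: N=0 E=2 S=1 W=2
Step 3 [EW]: N:wait,E:car1-GO,S:wait,W:car3-GO | queues: N=0 E=1 S=1 W=1
Step 4 [EW]: N:wait,E:car4-GO,S:wait,W:car7-GO | queues: N=0 E=0 S=1 W=0
Step 5 [EW]: N:wait,E:empty,S:wait,W:empty | queues: N=0 E=0 S=1 W=0
Step 6 [NS]: N:empty,E:wait,S:car6-GO,W:wait | queues: N=0 E=0 S=0 W=0

N: empty
E: empty
S: empty
W: empty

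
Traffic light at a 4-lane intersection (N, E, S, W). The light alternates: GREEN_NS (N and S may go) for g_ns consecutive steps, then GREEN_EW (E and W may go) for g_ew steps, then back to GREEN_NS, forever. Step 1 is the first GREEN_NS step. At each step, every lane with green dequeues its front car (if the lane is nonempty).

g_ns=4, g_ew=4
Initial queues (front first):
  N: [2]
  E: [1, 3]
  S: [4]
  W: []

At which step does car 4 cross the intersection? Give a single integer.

Step 1 [NS]: N:car2-GO,E:wait,S:car4-GO,W:wait | queues: N=0 E=2 S=0 W=0
Step 2 [NS]: N:empty,E:wait,S:empty,W:wait | queues: N=0 E=2 S=0 W=0
Step 3 [NS]: N:empty,E:wait,S:empty,W:wait | queues: N=0 E=2 S=0 W=0
Step 4 [NS]: N:empty,E:wait,S:empty,W:wait | queues: N=0 E=2 S=0 W=0
Step 5 [EW]: N:wait,E:car1-GO,S:wait,W:empty | queues: N=0 E=1 S=0 W=0
Step 6 [EW]: N:wait,E:car3-GO,S:wait,W:empty | queues: N=0 E=0 S=0 W=0
Car 4 crosses at step 1

1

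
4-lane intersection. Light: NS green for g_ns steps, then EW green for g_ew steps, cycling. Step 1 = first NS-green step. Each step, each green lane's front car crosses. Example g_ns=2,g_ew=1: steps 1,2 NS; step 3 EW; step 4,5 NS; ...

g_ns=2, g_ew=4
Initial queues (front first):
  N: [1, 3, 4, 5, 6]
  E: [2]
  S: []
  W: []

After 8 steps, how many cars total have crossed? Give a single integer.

Answer: 5

Derivation:
Step 1 [NS]: N:car1-GO,E:wait,S:empty,W:wait | queues: N=4 E=1 S=0 W=0
Step 2 [NS]: N:car3-GO,E:wait,S:empty,W:wait | queues: N=3 E=1 S=0 W=0
Step 3 [EW]: N:wait,E:car2-GO,S:wait,W:empty | queues: N=3 E=0 S=0 W=0
Step 4 [EW]: N:wait,E:empty,S:wait,W:empty | queues: N=3 E=0 S=0 W=0
Step 5 [EW]: N:wait,E:empty,S:wait,W:empty | queues: N=3 E=0 S=0 W=0
Step 6 [EW]: N:wait,E:empty,S:wait,W:empty | queues: N=3 E=0 S=0 W=0
Step 7 [NS]: N:car4-GO,E:wait,S:empty,W:wait | queues: N=2 E=0 S=0 W=0
Step 8 [NS]: N:car5-GO,E:wait,S:empty,W:wait | queues: N=1 E=0 S=0 W=0
Cars crossed by step 8: 5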